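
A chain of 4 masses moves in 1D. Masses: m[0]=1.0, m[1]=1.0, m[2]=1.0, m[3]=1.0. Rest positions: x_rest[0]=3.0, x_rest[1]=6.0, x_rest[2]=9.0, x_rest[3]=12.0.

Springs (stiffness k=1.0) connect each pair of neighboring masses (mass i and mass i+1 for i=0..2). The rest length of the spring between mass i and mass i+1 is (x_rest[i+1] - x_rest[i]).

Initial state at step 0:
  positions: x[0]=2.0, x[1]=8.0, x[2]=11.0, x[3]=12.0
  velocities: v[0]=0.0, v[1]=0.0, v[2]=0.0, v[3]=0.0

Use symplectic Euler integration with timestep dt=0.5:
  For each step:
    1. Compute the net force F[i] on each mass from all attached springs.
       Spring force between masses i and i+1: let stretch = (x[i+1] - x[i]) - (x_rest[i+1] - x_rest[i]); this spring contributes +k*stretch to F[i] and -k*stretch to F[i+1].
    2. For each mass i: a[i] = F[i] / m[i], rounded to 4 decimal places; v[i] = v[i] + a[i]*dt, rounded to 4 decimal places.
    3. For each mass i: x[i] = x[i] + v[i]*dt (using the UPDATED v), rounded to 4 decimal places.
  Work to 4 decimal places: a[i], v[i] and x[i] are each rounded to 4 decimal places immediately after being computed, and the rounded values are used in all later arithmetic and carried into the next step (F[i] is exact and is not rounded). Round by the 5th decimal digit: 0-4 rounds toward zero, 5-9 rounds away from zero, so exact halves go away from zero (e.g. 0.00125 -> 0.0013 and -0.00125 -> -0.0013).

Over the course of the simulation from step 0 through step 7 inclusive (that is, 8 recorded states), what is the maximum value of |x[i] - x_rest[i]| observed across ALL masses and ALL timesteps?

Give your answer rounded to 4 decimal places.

Answer: 2.1798

Derivation:
Step 0: x=[2.0000 8.0000 11.0000 12.0000] v=[0.0000 0.0000 0.0000 0.0000]
Step 1: x=[2.7500 7.2500 10.5000 12.5000] v=[1.5000 -1.5000 -1.0000 1.0000]
Step 2: x=[3.8750 6.1875 9.6875 13.2500] v=[2.2500 -2.1250 -1.6250 1.5000]
Step 3: x=[4.8282 5.4219 8.8906 13.8594] v=[1.9063 -1.5313 -1.5938 1.2188]
Step 4: x=[5.1798 5.3750 8.4687 13.9766] v=[0.7032 -0.0938 -0.8438 0.2344]
Step 5: x=[4.8302 6.0528 8.6504 13.4668] v=[-0.6992 1.3555 0.3633 -1.0196]
Step 6: x=[4.0363 7.0743 9.3868 12.5029] v=[-1.5879 2.0430 1.4727 -1.9278]
Step 7: x=[3.2519 7.9145 10.3241 11.5100] v=[-1.5689 1.6803 1.8745 -1.9859]
Max displacement = 2.1798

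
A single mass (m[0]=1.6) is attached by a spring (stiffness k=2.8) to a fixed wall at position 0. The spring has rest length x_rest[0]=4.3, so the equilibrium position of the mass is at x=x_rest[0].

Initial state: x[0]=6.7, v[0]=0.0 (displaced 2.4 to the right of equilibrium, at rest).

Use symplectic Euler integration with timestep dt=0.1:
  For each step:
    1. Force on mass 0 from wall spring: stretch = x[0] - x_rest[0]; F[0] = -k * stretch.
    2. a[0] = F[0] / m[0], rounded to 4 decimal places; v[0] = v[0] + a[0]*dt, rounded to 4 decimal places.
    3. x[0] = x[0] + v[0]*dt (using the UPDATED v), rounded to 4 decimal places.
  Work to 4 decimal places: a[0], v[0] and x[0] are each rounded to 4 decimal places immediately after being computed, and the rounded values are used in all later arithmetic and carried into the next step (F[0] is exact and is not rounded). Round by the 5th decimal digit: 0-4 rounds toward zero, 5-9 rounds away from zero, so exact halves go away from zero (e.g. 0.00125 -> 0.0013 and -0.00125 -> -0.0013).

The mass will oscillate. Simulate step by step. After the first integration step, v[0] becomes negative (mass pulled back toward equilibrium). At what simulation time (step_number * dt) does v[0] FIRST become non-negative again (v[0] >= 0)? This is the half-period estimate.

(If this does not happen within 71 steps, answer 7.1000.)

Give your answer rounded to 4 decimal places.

Answer: 2.4000

Derivation:
Step 0: x=[6.7000] v=[0.0000]
Step 1: x=[6.6580] v=[-0.4200]
Step 2: x=[6.5747] v=[-0.8327]
Step 3: x=[6.4516] v=[-1.2308]
Step 4: x=[6.2909] v=[-1.6073]
Step 5: x=[6.0953] v=[-1.9557]
Step 6: x=[5.8683] v=[-2.2699]
Step 7: x=[5.6139] v=[-2.5444]
Step 8: x=[5.3365] v=[-2.7743]
Step 9: x=[5.0409] v=[-2.9557]
Step 10: x=[4.7324] v=[-3.0854]
Step 11: x=[4.4163] v=[-3.1611]
Step 12: x=[4.0982] v=[-3.1815]
Step 13: x=[3.7836] v=[-3.1462]
Step 14: x=[3.4780] v=[-3.0558]
Step 15: x=[3.1868] v=[-2.9120]
Step 16: x=[2.9151] v=[-2.7172]
Step 17: x=[2.6676] v=[-2.4748]
Step 18: x=[2.4487] v=[-2.1891]
Step 19: x=[2.2622] v=[-1.8651]
Step 20: x=[2.1114] v=[-1.5085]
Step 21: x=[1.9989] v=[-1.1255]
Step 22: x=[1.9266] v=[-0.7228]
Step 23: x=[1.8959] v=[-0.3075]
Step 24: x=[1.9072] v=[0.1132]
First v>=0 after going negative at step 24, time=2.4000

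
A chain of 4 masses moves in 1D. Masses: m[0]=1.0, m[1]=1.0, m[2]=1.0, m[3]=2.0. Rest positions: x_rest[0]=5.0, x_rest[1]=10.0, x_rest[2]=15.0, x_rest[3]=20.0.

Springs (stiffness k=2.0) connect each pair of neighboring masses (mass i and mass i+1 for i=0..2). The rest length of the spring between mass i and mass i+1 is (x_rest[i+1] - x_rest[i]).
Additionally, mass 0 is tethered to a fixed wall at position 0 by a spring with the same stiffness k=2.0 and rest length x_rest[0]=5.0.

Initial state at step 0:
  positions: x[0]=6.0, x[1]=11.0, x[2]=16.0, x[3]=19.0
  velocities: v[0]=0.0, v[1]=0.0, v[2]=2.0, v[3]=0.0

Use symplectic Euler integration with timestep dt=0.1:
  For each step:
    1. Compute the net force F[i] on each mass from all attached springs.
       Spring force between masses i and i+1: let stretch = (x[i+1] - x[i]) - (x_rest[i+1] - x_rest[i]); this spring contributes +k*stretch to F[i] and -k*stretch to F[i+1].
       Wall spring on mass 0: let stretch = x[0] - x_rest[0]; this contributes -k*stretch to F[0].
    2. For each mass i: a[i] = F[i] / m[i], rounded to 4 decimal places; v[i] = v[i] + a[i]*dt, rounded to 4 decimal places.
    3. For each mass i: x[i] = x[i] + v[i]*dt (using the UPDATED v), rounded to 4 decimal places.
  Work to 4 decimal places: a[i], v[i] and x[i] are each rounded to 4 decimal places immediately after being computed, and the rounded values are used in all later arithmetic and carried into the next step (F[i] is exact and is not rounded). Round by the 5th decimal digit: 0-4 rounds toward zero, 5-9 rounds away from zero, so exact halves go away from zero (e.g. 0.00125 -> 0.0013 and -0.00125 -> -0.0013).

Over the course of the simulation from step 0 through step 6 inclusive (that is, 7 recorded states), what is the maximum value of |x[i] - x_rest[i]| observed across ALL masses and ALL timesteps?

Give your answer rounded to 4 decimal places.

Answer: 1.3518

Derivation:
Step 0: x=[6.0000 11.0000 16.0000 19.0000] v=[0.0000 0.0000 2.0000 0.0000]
Step 1: x=[5.9800 11.0000 16.1600 19.0200] v=[-0.2000 0.0000 1.6000 0.2000]
Step 2: x=[5.9408 11.0028 16.2740 19.0614] v=[-0.3920 0.0280 1.1400 0.4140]
Step 3: x=[5.8840 11.0098 16.3383 19.1249] v=[-0.5678 0.0698 0.6432 0.6353]
Step 4: x=[5.8121 11.0208 16.3518 19.2106] v=[-0.7194 0.1103 0.1348 0.8566]
Step 5: x=[5.7281 11.0343 16.3158 19.3177] v=[-0.8401 0.1348 -0.3596 1.0707]
Step 6: x=[5.6357 11.0473 16.2343 19.4448] v=[-0.9245 0.1299 -0.8155 1.2705]
Max displacement = 1.3518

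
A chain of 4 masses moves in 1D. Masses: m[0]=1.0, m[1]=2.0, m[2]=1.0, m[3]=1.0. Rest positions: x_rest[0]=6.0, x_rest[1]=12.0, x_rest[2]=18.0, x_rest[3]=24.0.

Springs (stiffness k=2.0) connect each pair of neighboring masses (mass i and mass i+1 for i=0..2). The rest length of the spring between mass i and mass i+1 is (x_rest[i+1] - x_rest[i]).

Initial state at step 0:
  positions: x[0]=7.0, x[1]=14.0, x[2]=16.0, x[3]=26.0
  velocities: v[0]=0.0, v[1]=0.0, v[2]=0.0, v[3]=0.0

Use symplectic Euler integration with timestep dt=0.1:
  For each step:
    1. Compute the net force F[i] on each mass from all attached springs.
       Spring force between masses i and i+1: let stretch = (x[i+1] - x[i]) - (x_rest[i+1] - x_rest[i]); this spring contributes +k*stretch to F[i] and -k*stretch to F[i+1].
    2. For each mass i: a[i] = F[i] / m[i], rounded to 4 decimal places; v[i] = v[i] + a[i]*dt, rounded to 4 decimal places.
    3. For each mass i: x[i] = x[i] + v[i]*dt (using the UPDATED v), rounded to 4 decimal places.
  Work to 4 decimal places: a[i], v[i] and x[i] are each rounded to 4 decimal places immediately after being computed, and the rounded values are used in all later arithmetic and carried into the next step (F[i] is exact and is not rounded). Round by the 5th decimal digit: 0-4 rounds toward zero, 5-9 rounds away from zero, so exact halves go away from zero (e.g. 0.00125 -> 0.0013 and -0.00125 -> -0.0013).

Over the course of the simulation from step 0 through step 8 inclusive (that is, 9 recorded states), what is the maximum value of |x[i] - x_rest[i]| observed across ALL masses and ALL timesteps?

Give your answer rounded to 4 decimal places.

Step 0: x=[7.0000 14.0000 16.0000 26.0000] v=[0.0000 0.0000 0.0000 0.0000]
Step 1: x=[7.0200 13.9500 16.1600 25.9200] v=[0.2000 -0.5000 1.6000 -0.8000]
Step 2: x=[7.0586 13.8528 16.4710 25.7648] v=[0.3860 -0.9720 3.1100 -1.5520]
Step 3: x=[7.1131 13.7138 16.9155 25.5437] v=[0.5448 -1.3896 4.4451 -2.2108]
Step 4: x=[7.1796 13.5409 17.4685 25.2701] v=[0.6649 -1.7295 5.5304 -2.7364]
Step 5: x=[7.2533 13.3436 18.0990 24.9604] v=[0.7372 -1.9729 6.3052 -3.0967]
Step 6: x=[7.3288 13.1330 18.7716 24.6335] v=[0.7553 -2.1064 6.7264 -3.2690]
Step 7: x=[7.4004 12.9207 19.4487 24.3094] v=[0.7161 -2.1230 6.7711 -3.2414]
Step 8: x=[7.4624 12.7185 20.0925 24.0081] v=[0.6202 -2.0222 6.4376 -3.0135]
Max displacement = 2.0925

Answer: 2.0925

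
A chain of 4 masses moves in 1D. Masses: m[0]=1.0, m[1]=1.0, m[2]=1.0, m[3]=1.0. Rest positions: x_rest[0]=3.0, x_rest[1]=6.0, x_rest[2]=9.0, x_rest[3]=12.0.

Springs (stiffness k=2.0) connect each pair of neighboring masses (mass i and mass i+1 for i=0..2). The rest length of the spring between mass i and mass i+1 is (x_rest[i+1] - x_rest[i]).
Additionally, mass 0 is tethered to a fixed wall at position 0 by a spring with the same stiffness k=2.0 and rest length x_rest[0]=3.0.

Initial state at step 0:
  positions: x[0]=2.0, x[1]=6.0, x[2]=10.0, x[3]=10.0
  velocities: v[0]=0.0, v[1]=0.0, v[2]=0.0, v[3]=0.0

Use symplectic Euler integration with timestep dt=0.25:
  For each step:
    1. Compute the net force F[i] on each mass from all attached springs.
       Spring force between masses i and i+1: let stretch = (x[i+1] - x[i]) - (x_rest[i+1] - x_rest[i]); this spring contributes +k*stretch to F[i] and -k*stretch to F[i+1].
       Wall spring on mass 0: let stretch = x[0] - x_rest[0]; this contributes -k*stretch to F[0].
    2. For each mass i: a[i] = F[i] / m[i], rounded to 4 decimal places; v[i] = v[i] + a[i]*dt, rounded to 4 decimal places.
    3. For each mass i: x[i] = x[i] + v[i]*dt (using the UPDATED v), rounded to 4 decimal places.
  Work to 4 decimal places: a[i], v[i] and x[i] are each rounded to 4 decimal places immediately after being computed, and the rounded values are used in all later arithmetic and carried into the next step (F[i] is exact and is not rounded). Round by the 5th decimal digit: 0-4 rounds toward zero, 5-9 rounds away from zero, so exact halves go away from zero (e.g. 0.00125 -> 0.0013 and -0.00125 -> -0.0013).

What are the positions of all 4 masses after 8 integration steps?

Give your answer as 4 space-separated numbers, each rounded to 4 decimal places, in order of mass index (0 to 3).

Step 0: x=[2.0000 6.0000 10.0000 10.0000] v=[0.0000 0.0000 0.0000 0.0000]
Step 1: x=[2.2500 6.0000 9.5000 10.3750] v=[1.0000 0.0000 -2.0000 1.5000]
Step 2: x=[2.6875 5.9688 8.6719 11.0156] v=[1.7500 -0.1250 -3.3125 2.5625]
Step 3: x=[3.1992 5.8653 7.7989 11.7383] v=[2.0469 -0.4141 -3.4922 2.8907]
Step 4: x=[3.6443 5.6702 7.1766 12.3436] v=[1.7804 -0.7804 -2.4893 2.4210]
Step 5: x=[3.8871 5.4102 7.0119 12.6780] v=[0.9712 -1.0402 -0.6590 1.3375]
Step 6: x=[3.8344 5.1600 7.3552 12.6791] v=[-0.2108 -1.0009 1.3732 0.0045]
Step 7: x=[3.4681 5.0185 8.0896 12.3897] v=[-1.4652 -0.5661 2.9376 -1.1575]
Step 8: x=[2.8621 5.0671 8.9776 11.9378] v=[-2.4241 0.1943 3.5521 -1.8076]

Answer: 2.8621 5.0671 8.9776 11.9378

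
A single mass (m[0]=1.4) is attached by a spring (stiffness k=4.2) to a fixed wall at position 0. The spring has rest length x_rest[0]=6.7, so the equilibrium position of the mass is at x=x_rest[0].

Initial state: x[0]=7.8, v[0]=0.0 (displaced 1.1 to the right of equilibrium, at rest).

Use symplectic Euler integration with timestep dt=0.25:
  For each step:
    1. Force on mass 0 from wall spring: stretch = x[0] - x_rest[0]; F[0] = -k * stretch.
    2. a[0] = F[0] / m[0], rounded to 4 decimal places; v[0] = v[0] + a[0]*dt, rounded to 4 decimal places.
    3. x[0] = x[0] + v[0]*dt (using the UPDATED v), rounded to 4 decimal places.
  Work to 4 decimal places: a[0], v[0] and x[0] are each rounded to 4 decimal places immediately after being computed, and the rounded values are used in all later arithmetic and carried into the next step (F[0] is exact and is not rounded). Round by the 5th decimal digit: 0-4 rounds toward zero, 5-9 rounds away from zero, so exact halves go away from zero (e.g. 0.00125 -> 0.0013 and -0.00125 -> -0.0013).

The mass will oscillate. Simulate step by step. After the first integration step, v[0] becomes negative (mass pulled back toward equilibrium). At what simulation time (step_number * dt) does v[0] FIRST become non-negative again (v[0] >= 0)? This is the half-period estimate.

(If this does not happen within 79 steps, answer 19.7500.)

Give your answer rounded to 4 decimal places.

Answer: 2.0000

Derivation:
Step 0: x=[7.8000] v=[0.0000]
Step 1: x=[7.5938] v=[-0.8250]
Step 2: x=[7.2200] v=[-1.4954]
Step 3: x=[6.7487] v=[-1.8854]
Step 4: x=[6.2682] v=[-1.9219]
Step 5: x=[5.8687] v=[-1.5981]
Step 6: x=[5.6251] v=[-0.9746]
Step 7: x=[5.5830] v=[-0.1684]
Step 8: x=[5.7504] v=[0.6694]
First v>=0 after going negative at step 8, time=2.0000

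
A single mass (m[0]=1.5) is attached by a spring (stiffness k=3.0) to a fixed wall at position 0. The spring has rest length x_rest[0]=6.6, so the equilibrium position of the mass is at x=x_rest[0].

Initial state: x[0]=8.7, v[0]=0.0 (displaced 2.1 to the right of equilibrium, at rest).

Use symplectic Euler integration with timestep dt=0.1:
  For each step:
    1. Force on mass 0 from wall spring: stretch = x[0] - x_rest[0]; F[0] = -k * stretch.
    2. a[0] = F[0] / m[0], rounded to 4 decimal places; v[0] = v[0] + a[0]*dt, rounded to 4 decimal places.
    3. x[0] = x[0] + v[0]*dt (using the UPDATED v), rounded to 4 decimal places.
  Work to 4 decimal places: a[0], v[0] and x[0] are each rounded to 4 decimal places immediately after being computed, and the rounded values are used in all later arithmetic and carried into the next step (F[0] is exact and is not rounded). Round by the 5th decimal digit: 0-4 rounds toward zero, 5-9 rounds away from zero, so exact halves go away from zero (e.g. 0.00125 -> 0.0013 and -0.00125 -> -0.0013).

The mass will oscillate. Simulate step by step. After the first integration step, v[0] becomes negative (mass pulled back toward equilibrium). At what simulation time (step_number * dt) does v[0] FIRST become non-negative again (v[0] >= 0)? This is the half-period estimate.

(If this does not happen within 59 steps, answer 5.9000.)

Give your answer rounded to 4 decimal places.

Step 0: x=[8.7000] v=[0.0000]
Step 1: x=[8.6580] v=[-0.4200]
Step 2: x=[8.5748] v=[-0.8316]
Step 3: x=[8.4521] v=[-1.2266]
Step 4: x=[8.2924] v=[-1.5970]
Step 5: x=[8.0989] v=[-1.9355]
Step 6: x=[7.8754] v=[-2.2353]
Step 7: x=[7.6264] v=[-2.4904]
Step 8: x=[7.3568] v=[-2.6957]
Step 9: x=[7.0721] v=[-2.8471]
Step 10: x=[6.7780] v=[-2.9415]
Step 11: x=[6.4803] v=[-2.9771]
Step 12: x=[6.1850] v=[-2.9532]
Step 13: x=[5.8980] v=[-2.8702]
Step 14: x=[5.6250] v=[-2.7298]
Step 15: x=[5.3715] v=[-2.5348]
Step 16: x=[5.1426] v=[-2.2891]
Step 17: x=[4.9428] v=[-1.9976]
Step 18: x=[4.7762] v=[-1.6662]
Step 19: x=[4.6461] v=[-1.3014]
Step 20: x=[4.5550] v=[-0.9106]
Step 21: x=[4.5048] v=[-0.5016]
Step 22: x=[4.4965] v=[-0.0826]
Step 23: x=[4.5303] v=[0.3381]
First v>=0 after going negative at step 23, time=2.3000

Answer: 2.3000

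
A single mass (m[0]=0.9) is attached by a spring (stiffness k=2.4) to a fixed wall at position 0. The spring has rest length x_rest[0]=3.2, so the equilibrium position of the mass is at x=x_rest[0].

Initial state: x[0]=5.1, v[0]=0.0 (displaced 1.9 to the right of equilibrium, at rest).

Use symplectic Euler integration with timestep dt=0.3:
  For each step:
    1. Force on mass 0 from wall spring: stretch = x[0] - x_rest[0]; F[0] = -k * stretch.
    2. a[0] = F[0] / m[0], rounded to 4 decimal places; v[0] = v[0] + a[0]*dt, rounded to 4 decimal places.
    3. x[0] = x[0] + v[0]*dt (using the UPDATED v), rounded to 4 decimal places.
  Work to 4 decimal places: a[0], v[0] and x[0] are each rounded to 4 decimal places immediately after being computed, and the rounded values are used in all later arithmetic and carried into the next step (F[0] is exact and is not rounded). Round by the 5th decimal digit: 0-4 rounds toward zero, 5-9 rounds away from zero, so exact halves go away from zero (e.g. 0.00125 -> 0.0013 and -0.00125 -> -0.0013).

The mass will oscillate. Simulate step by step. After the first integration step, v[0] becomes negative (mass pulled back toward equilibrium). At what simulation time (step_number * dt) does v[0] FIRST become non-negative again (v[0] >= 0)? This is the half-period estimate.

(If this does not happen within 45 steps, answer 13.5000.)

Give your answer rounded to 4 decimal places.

Step 0: x=[5.1000] v=[0.0000]
Step 1: x=[4.6440] v=[-1.5200]
Step 2: x=[3.8414] v=[-2.6752]
Step 3: x=[2.8849] v=[-3.1883]
Step 4: x=[2.0040] v=[-2.9362]
Step 5: x=[1.4102] v=[-1.9794]
Step 6: x=[1.2459] v=[-0.5476]
Step 7: x=[1.5506] v=[1.0157]
First v>=0 after going negative at step 7, time=2.1000

Answer: 2.1000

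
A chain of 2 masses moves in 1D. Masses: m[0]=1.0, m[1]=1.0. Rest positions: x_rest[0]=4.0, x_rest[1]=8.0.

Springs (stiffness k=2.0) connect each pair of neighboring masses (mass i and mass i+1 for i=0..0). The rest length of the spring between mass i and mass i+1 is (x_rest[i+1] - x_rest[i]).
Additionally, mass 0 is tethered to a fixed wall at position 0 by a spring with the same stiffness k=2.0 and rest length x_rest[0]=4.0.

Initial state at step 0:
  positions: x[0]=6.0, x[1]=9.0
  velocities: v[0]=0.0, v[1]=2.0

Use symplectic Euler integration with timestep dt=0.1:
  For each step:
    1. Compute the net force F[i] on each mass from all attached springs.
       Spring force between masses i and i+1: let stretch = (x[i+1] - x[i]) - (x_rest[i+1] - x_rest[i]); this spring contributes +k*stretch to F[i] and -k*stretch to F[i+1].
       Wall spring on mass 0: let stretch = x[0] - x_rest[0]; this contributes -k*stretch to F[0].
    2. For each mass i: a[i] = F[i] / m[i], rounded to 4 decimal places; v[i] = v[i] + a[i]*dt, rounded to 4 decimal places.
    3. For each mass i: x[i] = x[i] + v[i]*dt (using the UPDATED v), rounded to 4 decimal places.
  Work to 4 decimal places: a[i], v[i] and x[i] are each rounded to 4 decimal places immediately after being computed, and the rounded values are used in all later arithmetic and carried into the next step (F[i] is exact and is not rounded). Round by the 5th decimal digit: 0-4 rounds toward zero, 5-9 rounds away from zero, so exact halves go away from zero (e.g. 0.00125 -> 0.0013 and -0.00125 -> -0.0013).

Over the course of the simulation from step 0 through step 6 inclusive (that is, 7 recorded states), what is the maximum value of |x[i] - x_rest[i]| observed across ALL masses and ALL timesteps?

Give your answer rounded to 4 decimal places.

Answer: 2.3840

Derivation:
Step 0: x=[6.0000 9.0000] v=[0.0000 2.0000]
Step 1: x=[5.9400 9.2200] v=[-0.6000 2.2000]
Step 2: x=[5.8268 9.4544] v=[-1.1320 2.3440]
Step 3: x=[5.6696 9.6963] v=[-1.5718 2.4185]
Step 4: x=[5.4796 9.9376] v=[-1.9004 2.4132]
Step 5: x=[5.2691 10.1698] v=[-2.1047 2.3216]
Step 6: x=[5.0513 10.3840] v=[-2.1784 2.1415]
Max displacement = 2.3840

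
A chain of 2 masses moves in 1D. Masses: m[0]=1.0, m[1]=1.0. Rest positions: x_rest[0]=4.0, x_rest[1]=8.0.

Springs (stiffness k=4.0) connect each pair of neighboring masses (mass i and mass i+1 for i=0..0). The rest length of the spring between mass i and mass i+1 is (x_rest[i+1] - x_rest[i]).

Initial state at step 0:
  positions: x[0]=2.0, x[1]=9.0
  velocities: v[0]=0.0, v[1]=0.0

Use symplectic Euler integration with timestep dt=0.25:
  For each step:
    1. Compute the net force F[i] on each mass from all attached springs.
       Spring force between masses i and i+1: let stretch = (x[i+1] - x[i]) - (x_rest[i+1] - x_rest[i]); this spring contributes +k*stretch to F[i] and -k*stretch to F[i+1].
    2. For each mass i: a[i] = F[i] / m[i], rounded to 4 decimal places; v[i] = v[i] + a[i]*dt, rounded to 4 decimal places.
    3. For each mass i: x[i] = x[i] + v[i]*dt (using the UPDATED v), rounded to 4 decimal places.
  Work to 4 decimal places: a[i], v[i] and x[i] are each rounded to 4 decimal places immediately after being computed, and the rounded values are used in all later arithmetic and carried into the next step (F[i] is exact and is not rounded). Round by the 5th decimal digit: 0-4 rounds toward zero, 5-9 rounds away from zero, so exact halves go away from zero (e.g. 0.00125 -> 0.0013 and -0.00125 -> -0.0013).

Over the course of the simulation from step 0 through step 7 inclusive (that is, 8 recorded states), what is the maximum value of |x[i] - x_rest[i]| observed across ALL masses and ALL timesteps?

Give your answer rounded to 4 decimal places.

Step 0: x=[2.0000 9.0000] v=[0.0000 0.0000]
Step 1: x=[2.7500 8.2500] v=[3.0000 -3.0000]
Step 2: x=[3.8750 7.1250] v=[4.5000 -4.5000]
Step 3: x=[4.8125 6.1875] v=[3.7500 -3.7500]
Step 4: x=[5.0938 5.9063] v=[1.1250 -1.1250]
Step 5: x=[4.5782 6.4219] v=[-2.0625 2.0625]
Step 6: x=[3.5235 7.4766] v=[-4.2188 4.2188]
Step 7: x=[2.4571 8.5430] v=[-4.2657 4.2657]
Max displacement = 2.0937

Answer: 2.0937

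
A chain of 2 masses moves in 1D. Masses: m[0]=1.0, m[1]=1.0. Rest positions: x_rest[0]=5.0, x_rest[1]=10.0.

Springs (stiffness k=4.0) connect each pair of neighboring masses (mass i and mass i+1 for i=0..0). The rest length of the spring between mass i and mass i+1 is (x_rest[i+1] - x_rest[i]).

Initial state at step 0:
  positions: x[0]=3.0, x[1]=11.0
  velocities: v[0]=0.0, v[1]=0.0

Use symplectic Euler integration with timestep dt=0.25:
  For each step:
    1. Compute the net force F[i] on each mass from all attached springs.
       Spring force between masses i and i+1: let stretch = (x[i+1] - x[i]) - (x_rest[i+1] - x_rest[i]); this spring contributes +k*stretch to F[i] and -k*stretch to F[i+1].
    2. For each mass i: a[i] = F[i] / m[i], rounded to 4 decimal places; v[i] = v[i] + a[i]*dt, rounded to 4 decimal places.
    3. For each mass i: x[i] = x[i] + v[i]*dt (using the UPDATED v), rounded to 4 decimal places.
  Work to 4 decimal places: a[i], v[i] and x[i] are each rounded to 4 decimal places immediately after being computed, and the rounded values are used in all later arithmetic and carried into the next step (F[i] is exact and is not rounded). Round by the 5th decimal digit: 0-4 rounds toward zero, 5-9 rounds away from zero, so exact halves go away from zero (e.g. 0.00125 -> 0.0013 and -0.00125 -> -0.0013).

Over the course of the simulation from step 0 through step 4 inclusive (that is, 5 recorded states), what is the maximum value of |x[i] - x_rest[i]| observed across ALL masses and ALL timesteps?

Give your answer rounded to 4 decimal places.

Step 0: x=[3.0000 11.0000] v=[0.0000 0.0000]
Step 1: x=[3.7500 10.2500] v=[3.0000 -3.0000]
Step 2: x=[4.8750 9.1250] v=[4.5000 -4.5000]
Step 3: x=[5.8125 8.1875] v=[3.7500 -3.7500]
Step 4: x=[6.0938 7.9063] v=[1.1250 -1.1250]
Max displacement = 2.0937

Answer: 2.0937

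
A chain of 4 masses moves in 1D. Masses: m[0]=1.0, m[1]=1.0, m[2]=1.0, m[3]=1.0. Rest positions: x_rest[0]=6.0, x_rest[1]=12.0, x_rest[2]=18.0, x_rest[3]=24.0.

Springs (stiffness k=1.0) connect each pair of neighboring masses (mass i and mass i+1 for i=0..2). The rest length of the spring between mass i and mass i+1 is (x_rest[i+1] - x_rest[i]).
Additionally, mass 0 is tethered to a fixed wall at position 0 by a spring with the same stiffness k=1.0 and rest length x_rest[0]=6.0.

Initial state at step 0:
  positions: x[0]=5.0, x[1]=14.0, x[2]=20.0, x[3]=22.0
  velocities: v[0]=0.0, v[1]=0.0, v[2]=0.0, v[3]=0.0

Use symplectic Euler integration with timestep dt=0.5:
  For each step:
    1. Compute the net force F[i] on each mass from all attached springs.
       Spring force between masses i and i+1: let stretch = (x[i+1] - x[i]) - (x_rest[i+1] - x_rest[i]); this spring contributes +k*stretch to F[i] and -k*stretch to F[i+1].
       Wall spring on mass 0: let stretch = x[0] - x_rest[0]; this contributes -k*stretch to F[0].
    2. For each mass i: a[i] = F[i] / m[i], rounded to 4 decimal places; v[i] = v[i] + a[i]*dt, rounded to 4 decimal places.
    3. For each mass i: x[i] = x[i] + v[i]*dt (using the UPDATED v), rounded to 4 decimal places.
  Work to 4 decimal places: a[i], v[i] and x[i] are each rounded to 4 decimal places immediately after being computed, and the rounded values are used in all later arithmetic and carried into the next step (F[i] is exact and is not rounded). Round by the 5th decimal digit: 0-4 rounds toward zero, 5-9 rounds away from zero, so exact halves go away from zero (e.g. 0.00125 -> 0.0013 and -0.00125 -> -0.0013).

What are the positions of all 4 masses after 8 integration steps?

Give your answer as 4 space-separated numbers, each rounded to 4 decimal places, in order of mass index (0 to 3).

Step 0: x=[5.0000 14.0000 20.0000 22.0000] v=[0.0000 0.0000 0.0000 0.0000]
Step 1: x=[6.0000 13.2500 19.0000 23.0000] v=[2.0000 -1.5000 -2.0000 2.0000]
Step 2: x=[7.3125 12.1250 17.5625 24.5000] v=[2.6250 -2.2500 -2.8750 3.0000]
Step 3: x=[8.0000 11.1563 16.5000 25.7657] v=[1.3750 -1.9375 -2.1250 2.5313]
Step 4: x=[7.4766 10.7344 16.4180 26.2150] v=[-1.0469 -0.8438 -0.1640 0.8985]
Step 5: x=[5.8985 10.9190 17.3644 25.7150] v=[-3.1563 0.3691 1.8927 -1.0000]
Step 6: x=[4.1009 11.4598 18.7871 24.6274] v=[-3.5953 1.0816 2.8453 -2.1753]
Step 7: x=[3.1178 11.9927 19.8380 23.5797] v=[-1.9663 1.0658 2.1018 -2.0955]
Step 8: x=[3.5740 12.2682 19.8630 23.0965] v=[0.9123 0.5510 0.0500 -0.9664]

Answer: 3.5740 12.2682 19.8630 23.0965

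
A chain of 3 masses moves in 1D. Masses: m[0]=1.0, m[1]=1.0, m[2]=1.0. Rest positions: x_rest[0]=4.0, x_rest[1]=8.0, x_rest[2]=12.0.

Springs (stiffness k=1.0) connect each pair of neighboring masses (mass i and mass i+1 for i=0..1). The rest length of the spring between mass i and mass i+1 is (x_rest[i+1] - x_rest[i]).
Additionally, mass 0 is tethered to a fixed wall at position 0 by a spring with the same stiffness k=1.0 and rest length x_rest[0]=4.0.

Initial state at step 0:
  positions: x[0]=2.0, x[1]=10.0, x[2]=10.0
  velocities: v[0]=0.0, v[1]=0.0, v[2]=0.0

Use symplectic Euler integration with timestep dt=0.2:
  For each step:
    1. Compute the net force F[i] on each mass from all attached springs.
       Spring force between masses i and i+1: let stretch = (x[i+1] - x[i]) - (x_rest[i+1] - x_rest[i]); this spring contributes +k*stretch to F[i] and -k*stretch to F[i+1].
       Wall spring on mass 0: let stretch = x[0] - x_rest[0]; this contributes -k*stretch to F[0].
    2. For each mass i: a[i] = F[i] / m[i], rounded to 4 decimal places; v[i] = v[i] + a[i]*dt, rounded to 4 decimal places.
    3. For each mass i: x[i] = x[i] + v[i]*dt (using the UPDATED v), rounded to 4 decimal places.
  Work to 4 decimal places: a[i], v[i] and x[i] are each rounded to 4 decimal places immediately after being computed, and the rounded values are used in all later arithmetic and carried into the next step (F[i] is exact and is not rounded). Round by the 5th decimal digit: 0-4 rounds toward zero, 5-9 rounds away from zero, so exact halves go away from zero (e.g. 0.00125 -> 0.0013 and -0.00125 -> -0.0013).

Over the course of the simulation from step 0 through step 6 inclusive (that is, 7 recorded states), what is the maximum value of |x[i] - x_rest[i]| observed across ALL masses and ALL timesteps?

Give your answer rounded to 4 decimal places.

Answer: 2.2293

Derivation:
Step 0: x=[2.0000 10.0000 10.0000] v=[0.0000 0.0000 0.0000]
Step 1: x=[2.2400 9.6800 10.1600] v=[1.2000 -1.6000 0.8000]
Step 2: x=[2.6880 9.0816 10.4608] v=[2.2400 -2.9920 1.5040]
Step 3: x=[3.2842 8.2826 10.8664] v=[2.9811 -3.9949 2.0282]
Step 4: x=[3.9490 7.3870 11.3287] v=[3.3239 -4.4778 2.3114]
Step 5: x=[4.5933 6.5116 11.7933] v=[3.2217 -4.3771 2.3231]
Step 6: x=[5.1306 5.7707 12.2067] v=[2.6867 -3.7044 2.0668]
Max displacement = 2.2293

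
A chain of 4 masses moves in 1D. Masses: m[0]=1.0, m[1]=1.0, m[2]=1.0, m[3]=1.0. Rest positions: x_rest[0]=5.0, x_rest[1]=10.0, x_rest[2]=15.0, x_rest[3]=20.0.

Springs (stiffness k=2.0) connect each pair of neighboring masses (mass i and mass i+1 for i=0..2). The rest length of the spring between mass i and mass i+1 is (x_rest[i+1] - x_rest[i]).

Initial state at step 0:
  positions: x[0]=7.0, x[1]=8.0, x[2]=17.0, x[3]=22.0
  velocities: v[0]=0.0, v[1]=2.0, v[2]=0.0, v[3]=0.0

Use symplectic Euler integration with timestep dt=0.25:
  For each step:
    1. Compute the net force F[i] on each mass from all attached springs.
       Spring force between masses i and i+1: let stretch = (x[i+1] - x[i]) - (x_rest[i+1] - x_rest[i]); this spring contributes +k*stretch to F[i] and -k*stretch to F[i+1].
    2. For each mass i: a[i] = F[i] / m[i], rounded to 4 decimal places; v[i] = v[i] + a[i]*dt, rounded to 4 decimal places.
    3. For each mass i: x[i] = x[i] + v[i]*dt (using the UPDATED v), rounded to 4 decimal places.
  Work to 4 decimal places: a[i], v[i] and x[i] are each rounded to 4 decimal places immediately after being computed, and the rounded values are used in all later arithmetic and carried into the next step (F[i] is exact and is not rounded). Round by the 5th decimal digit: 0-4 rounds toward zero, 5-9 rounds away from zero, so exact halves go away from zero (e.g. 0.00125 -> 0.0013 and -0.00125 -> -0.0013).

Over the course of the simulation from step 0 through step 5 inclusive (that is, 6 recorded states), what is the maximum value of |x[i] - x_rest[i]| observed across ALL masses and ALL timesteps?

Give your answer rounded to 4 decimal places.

Answer: 4.3662

Derivation:
Step 0: x=[7.0000 8.0000 17.0000 22.0000] v=[0.0000 2.0000 0.0000 0.0000]
Step 1: x=[6.5000 9.5000 16.5000 22.0000] v=[-2.0000 6.0000 -2.0000 0.0000]
Step 2: x=[5.7500 11.5000 15.8125 21.9375] v=[-3.0000 8.0000 -2.7500 -0.2500]
Step 3: x=[5.0938 13.3203 15.3516 21.7344] v=[-2.6250 7.2813 -1.8438 -0.8125]
Step 4: x=[4.8409 14.3662 15.4346 21.3584] v=[-1.0118 4.1837 0.3320 -1.5039]
Step 5: x=[5.1536 14.3550 16.1245 20.8670] v=[1.2509 -0.0448 2.7597 -1.9658]
Max displacement = 4.3662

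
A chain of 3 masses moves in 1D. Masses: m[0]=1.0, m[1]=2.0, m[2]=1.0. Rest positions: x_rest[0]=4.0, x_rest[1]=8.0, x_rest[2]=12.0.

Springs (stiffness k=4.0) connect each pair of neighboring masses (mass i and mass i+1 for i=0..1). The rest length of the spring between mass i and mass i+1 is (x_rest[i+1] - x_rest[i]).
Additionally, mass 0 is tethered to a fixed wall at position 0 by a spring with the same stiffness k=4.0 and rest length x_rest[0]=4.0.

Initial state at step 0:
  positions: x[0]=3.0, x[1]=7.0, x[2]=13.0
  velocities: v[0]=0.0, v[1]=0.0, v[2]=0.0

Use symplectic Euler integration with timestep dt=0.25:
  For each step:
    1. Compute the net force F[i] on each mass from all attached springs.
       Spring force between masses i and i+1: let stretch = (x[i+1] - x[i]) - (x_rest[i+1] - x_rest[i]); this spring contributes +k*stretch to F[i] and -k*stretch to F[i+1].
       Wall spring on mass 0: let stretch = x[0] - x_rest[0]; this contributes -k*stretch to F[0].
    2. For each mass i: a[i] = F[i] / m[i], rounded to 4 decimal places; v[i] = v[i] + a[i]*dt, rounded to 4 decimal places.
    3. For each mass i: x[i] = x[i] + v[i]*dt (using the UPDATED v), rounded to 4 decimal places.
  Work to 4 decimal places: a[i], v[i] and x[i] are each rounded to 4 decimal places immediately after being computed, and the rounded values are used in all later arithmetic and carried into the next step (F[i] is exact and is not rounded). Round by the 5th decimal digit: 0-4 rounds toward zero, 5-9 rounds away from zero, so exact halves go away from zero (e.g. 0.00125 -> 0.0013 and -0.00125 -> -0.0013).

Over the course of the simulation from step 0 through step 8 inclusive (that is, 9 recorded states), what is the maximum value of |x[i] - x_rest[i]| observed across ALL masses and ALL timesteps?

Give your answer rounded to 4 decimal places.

Answer: 1.6713

Derivation:
Step 0: x=[3.0000 7.0000 13.0000] v=[0.0000 0.0000 0.0000]
Step 1: x=[3.2500 7.2500 12.5000] v=[1.0000 1.0000 -2.0000]
Step 2: x=[3.6875 7.6563 11.6875] v=[1.7500 1.6250 -3.2500]
Step 3: x=[4.1953 8.0704 10.8672] v=[2.0313 1.6562 -3.2812]
Step 4: x=[4.6231 8.3497 10.3477] v=[1.7111 1.1171 -2.0780]
Step 5: x=[4.8268 8.4129 10.3287] v=[0.8146 0.2528 -0.0760]
Step 6: x=[4.7203 8.2673 10.8308] v=[-0.4261 -0.5824 2.0082]
Step 7: x=[4.3205 7.9988 11.6920] v=[-1.5994 -1.0742 3.4447]
Step 8: x=[3.7601 7.7321 12.6299] v=[-2.2416 -1.0668 3.7515]
Max displacement = 1.6713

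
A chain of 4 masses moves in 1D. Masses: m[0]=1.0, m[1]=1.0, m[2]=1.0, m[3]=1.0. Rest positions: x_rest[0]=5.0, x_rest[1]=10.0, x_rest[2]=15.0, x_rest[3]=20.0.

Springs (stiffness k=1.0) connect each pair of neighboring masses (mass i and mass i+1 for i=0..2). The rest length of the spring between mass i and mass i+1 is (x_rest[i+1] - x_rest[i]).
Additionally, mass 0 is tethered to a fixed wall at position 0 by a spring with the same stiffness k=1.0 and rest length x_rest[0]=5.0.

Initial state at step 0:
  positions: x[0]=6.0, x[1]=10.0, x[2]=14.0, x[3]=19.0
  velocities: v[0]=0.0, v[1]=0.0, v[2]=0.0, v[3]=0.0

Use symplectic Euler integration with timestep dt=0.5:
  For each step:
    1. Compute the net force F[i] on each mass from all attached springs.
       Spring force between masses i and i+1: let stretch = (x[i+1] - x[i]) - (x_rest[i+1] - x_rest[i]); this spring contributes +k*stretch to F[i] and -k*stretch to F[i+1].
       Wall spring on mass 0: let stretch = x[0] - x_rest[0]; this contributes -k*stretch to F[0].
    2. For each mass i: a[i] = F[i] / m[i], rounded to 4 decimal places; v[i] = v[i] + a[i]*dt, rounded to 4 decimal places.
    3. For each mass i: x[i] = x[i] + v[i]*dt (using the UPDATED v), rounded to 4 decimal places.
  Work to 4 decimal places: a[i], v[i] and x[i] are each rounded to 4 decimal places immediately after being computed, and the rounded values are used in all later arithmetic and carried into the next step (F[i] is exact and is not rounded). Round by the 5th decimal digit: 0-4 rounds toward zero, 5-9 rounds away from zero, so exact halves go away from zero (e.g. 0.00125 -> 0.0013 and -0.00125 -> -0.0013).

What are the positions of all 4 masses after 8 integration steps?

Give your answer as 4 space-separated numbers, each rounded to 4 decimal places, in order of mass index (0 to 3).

Answer: 5.2103 9.5243 14.4592 20.5709

Derivation:
Step 0: x=[6.0000 10.0000 14.0000 19.0000] v=[0.0000 0.0000 0.0000 0.0000]
Step 1: x=[5.5000 10.0000 14.2500 19.0000] v=[-1.0000 0.0000 0.5000 0.0000]
Step 2: x=[4.7500 9.9375 14.6250 19.0625] v=[-1.5000 -0.1250 0.7500 0.1250]
Step 3: x=[4.1094 9.7500 14.9375 19.2657] v=[-1.2813 -0.3750 0.6250 0.4063]
Step 4: x=[3.8516 9.4492 15.0352 19.6368] v=[-0.5157 -0.6016 0.1954 0.7422]
Step 5: x=[4.0303 9.1455 14.8868 20.1075] v=[0.3573 -0.6074 -0.2968 0.9414]
Step 6: x=[4.4802 8.9983 14.6083 20.5231] v=[0.8998 -0.2944 -0.5571 0.8311]
Step 7: x=[4.9396 9.1241 14.4060 20.7100] v=[0.9188 0.2516 -0.4047 0.3737]
Step 8: x=[5.2103 9.5243 14.4592 20.5709] v=[0.5413 0.8003 0.1064 -0.2783]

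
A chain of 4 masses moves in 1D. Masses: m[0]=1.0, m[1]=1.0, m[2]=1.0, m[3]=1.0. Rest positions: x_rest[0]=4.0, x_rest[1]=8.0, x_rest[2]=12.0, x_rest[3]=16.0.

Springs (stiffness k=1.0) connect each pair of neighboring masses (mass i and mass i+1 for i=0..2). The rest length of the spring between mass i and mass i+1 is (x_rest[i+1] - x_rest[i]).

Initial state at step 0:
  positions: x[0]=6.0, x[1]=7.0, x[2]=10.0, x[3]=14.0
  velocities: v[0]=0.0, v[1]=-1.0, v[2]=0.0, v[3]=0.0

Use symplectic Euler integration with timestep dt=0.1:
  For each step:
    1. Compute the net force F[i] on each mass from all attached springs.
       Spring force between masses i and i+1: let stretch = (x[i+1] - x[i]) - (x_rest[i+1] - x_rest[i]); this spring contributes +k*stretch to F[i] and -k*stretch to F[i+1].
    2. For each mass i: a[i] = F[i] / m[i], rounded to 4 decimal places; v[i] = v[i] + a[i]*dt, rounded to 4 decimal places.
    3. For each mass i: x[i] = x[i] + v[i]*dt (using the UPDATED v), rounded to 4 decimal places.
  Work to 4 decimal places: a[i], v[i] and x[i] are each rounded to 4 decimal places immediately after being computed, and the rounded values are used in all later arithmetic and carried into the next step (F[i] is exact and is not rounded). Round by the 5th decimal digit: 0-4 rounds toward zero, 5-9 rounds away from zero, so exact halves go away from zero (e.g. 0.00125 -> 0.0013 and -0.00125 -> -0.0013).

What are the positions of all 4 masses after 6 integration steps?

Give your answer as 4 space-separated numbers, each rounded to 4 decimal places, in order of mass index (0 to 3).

Step 0: x=[6.0000 7.0000 10.0000 14.0000] v=[0.0000 -1.0000 0.0000 0.0000]
Step 1: x=[5.9700 6.9200 10.0100 14.0000] v=[-0.3000 -0.8000 0.1000 0.0000]
Step 2: x=[5.9095 6.8614 10.0290 14.0001] v=[-0.6050 -0.5860 0.1900 0.0010]
Step 3: x=[5.8185 6.8250 10.0560 14.0005] v=[-0.9098 -0.3644 0.2704 0.0039]
Step 4: x=[5.6976 6.8108 10.0902 14.0015] v=[-1.2092 -0.1420 0.3418 0.0095]
Step 5: x=[5.5478 6.8183 10.1307 14.0033] v=[-1.4979 0.0746 0.4050 0.0184]
Step 6: x=[5.3707 6.8462 10.1768 14.0064] v=[-1.7709 0.2788 0.4610 0.0311]

Answer: 5.3707 6.8462 10.1768 14.0064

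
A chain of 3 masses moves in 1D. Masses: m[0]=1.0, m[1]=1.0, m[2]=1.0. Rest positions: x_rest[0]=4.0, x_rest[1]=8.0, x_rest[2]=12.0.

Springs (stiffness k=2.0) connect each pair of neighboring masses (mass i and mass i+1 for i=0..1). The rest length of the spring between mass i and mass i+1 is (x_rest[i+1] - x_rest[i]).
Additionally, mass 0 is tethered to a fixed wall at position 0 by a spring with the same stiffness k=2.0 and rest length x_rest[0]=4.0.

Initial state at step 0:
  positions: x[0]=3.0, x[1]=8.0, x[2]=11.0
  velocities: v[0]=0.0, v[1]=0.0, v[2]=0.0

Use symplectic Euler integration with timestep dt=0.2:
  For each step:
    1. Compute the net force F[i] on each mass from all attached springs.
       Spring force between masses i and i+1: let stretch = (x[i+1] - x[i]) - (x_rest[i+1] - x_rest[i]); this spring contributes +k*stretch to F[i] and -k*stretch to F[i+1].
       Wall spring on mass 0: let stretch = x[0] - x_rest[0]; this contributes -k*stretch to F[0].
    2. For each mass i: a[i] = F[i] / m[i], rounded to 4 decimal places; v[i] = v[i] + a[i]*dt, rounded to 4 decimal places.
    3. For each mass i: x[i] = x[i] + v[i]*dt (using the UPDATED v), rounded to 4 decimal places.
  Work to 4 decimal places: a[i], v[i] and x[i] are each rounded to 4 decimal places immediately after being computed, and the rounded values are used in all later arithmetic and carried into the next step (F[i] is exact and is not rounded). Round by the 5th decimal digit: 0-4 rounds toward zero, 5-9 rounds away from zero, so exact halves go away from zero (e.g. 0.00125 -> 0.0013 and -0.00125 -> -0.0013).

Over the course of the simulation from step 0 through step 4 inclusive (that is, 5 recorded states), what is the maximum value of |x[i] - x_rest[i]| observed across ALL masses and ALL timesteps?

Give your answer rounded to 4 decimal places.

Step 0: x=[3.0000 8.0000 11.0000] v=[0.0000 0.0000 0.0000]
Step 1: x=[3.1600 7.8400 11.0800] v=[0.8000 -0.8000 0.4000]
Step 2: x=[3.4416 7.5648 11.2208] v=[1.4080 -1.3760 0.7040]
Step 3: x=[3.7777 7.2522 11.3891] v=[1.6806 -1.5629 0.8416]
Step 4: x=[4.0896 6.9926 11.5465] v=[1.5593 -1.2979 0.7868]
Max displacement = 1.0074

Answer: 1.0074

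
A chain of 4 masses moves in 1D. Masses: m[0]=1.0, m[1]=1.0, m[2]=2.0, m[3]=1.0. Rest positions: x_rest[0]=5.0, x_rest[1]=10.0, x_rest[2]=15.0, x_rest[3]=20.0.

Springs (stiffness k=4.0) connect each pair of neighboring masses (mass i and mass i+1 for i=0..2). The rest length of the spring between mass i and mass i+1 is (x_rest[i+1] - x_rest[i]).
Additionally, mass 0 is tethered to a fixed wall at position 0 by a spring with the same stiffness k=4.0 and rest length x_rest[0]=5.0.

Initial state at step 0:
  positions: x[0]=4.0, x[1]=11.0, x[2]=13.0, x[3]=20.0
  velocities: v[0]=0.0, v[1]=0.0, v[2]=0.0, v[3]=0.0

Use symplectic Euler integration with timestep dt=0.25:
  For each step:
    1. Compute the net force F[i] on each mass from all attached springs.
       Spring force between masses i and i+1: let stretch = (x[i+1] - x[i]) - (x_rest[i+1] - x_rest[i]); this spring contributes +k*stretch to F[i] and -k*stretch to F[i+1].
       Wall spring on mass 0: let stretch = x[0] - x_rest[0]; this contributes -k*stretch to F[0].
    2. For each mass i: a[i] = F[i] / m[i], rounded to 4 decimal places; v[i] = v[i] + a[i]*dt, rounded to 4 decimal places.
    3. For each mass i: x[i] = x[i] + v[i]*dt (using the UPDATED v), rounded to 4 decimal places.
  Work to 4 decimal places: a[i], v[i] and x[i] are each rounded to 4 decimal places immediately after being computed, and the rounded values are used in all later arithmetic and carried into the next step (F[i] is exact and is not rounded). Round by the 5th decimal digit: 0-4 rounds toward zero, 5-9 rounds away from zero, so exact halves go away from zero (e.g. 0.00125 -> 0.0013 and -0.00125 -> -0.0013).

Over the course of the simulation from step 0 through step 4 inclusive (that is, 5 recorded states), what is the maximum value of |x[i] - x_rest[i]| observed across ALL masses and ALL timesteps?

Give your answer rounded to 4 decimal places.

Answer: 2.4062

Derivation:
Step 0: x=[4.0000 11.0000 13.0000 20.0000] v=[0.0000 0.0000 0.0000 0.0000]
Step 1: x=[4.7500 9.7500 13.6250 19.5000] v=[3.0000 -5.0000 2.5000 -2.0000]
Step 2: x=[5.5625 8.2188 14.5000 18.7813] v=[3.2500 -6.1250 3.5000 -2.8750]
Step 3: x=[5.6485 7.5938 15.1250 18.2422] v=[0.3438 -2.5001 2.5001 -2.1563]
Step 4: x=[4.8087 8.3653 15.1983 18.1738] v=[-3.3594 3.0858 0.2931 -0.2735]
Max displacement = 2.4062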